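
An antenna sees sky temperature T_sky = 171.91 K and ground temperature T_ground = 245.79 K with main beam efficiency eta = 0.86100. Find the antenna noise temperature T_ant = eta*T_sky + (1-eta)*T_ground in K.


T_ant = 0.86100 * 171.91 + (1 - 0.86100) * 245.79 = 182.2 K

182.2 K


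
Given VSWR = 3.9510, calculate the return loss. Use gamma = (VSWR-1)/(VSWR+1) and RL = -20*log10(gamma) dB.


gamma = (3.9510 - 1) / (3.9510 + 1) = 0.5960412
RL = -20 * log10(0.5960412) = 4.494 dB

4.494 dB


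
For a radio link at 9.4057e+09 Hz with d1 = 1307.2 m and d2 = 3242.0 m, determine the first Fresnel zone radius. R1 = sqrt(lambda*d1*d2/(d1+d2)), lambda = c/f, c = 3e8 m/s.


lambda = c / f = 3.0000e+08 / 9.4057e+09 = 0.03189555 m
R1 = sqrt(0.03189555 * 1307.2 * 3242.0 / (1307.2 + 3242.0)) = 5.451 m

5.451 m


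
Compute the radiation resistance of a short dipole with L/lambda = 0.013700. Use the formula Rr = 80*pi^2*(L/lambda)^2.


Rr = 80 * pi^2 * (0.013700)^2 = 80 * 9.869604 * 1.876900e-04 = 0.1482 ohm

0.1482 ohm


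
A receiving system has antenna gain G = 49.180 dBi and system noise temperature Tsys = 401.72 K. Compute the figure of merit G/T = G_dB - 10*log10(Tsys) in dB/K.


G/T = 49.180 - 10*log10(401.72) = 49.180 - 26.03923 = 23.14 dB/K

23.14 dB/K


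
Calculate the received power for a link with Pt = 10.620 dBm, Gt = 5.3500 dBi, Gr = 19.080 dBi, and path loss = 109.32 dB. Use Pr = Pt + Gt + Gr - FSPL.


Pr = 10.620 + 5.3500 + 19.080 - 109.32 = -74.27 dBm

-74.27 dBm


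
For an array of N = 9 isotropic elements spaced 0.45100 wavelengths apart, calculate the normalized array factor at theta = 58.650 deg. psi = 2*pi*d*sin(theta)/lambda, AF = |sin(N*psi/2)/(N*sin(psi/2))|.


psi = 2*pi*0.45100*sin(58.650 deg) = 2.420009 rad
AF = |sin(9*2.420009/2) / (9*sin(2.420009/2))| = 0.1181

0.1181


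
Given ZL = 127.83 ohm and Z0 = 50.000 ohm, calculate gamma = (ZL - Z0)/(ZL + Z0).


gamma = (127.83 - 50.000) / (127.83 + 50.000) = 0.4377

0.4377


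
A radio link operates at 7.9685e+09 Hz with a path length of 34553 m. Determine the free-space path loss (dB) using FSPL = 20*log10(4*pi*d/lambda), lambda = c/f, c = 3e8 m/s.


lambda = c / f = 3.0000e+08 / 7.9685e+09 = 0.03764824 m
FSPL = 20 * log10(4*pi*34553/0.03764824) = 141.2 dB

141.2 dB


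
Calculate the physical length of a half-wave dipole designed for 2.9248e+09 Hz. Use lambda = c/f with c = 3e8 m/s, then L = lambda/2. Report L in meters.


lambda = c / f = 3.0000e+08 / 2.9248e+09 = 0.1025711 m
L = lambda / 2 = 0.1025711 / 2 = 0.05129 m

0.05129 m


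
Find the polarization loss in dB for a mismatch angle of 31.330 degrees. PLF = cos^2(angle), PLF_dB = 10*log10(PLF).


PLF_linear = cos^2(31.330 deg) = 0.7296349
PLF_dB = 10 * log10(0.7296349) = -1.369 dB

-1.369 dB


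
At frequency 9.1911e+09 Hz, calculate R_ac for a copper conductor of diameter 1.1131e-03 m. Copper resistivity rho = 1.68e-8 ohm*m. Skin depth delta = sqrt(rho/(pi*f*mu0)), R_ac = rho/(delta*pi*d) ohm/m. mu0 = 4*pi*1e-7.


delta = sqrt(1.68e-8 / (pi * 9.1911e+09 * 4*pi*1e-7)) = 6.804419e-07 m
R_ac = 1.68e-8 / (6.804419e-07 * pi * 1.1131e-03) = 7.060 ohm/m

7.060 ohm/m


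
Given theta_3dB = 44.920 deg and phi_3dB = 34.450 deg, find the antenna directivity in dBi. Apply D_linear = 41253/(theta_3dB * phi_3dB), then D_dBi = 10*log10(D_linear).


D_linear = 41253 / (44.920 * 34.450) = 26.65794
D_dBi = 10 * log10(26.65794) = 14.26 dBi

14.26 dBi


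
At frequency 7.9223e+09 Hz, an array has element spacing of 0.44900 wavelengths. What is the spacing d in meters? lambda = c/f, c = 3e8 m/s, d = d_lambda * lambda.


lambda = c / f = 3.0000e+08 / 7.9223e+09 = 0.03786779 m
d = 0.44900 * 0.03786779 = 0.01700 m

0.01700 m


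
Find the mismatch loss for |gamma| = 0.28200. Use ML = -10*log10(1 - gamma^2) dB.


ML = -10 * log10(1 - 0.28200^2) = -10 * log10(0.920476) = 0.3599 dB

0.3599 dB


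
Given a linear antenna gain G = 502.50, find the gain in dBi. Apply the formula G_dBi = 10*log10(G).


G_dBi = 10 * log10(502.50) = 27.01 dBi

27.01 dBi


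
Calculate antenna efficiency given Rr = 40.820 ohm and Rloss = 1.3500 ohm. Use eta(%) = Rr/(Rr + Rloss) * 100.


eta = 40.820 / (40.820 + 1.3500) * 100 = 96.80%

96.80%


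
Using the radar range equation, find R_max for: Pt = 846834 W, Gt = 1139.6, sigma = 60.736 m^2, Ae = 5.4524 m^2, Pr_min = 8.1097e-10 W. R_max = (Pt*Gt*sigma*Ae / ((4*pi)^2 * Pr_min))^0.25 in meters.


R^4 = 846834*1139.6*60.736*5.4524 / ((4*pi)^2 * 8.1097e-10) = 2.495515e+18
R_max = 2.495515e+18^0.25 = 39746 m

39746 m


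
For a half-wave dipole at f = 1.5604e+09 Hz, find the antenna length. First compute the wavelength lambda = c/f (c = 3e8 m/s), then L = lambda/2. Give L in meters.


lambda = c / f = 3.0000e+08 / 1.5604e+09 = 0.1922584 m
L = lambda / 2 = 0.1922584 / 2 = 0.09613 m

0.09613 m


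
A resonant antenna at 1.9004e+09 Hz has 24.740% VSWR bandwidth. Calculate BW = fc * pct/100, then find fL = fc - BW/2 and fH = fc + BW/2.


BW = 1.9004e+09 * 24.740/100 = 4.701590e+08 Hz
fL = 1.9004e+09 - 4.701590e+08/2 = 1.665e+09 Hz
fH = 1.9004e+09 + 4.701590e+08/2 = 2.135e+09 Hz

BW=4.702e+08 Hz, fL=1.665e+09 Hz, fH=2.135e+09 Hz


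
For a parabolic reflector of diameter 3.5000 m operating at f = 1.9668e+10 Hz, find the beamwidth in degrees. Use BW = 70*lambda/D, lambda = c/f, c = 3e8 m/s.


lambda = c / f = 3.0000e+08 / 1.9668e+10 = 0.01525320 m
BW = 70 * 0.01525320 / 3.5000 = 0.3051 deg

0.3051 deg


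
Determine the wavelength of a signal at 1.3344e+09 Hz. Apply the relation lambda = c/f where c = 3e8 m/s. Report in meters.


lambda = c / f = 3.0000e+08 / 1.3344e+09 = 0.2248 m

0.2248 m


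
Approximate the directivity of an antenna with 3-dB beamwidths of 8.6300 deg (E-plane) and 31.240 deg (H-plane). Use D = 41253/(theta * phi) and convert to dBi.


D_linear = 41253 / (8.6300 * 31.240) = 153.0149
D_dBi = 10 * log10(153.0149) = 21.85 dBi

21.85 dBi


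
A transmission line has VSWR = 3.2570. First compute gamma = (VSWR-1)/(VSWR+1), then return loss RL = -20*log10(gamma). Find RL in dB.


gamma = (3.2570 - 1) / (3.2570 + 1) = 0.5301856
RL = -20 * log10(0.5301856) = 5.511 dB

5.511 dB


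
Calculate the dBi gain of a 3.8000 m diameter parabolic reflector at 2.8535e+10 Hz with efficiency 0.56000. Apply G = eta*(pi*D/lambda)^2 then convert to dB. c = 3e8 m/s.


lambda = c / f = 3.0000e+08 / 2.8535e+10 = 0.01051340 m
G_linear = 0.56000 * (pi * 3.8000 / 0.01051340)^2 = 722052.2
G_dBi = 10 * log10(722052.2) = 58.59 dBi

58.59 dBi


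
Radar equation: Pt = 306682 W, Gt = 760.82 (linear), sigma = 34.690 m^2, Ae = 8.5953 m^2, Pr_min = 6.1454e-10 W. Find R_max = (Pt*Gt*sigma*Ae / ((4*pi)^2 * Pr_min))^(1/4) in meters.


R^4 = 306682*760.82*34.690*8.5953 / ((4*pi)^2 * 6.1454e-10) = 7.169117e+17
R_max = 7.169117e+17^0.25 = 29098 m

29098 m


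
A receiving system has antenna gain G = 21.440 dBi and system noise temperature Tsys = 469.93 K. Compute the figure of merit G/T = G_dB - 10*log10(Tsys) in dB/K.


G/T = 21.440 - 10*log10(469.93) = 21.440 - 26.72033 = -5.280 dB/K

-5.280 dB/K


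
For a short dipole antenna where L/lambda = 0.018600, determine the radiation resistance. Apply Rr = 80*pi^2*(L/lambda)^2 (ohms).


Rr = 80 * pi^2 * (0.018600)^2 = 80 * 9.869604 * 3.459600e-04 = 0.2732 ohm

0.2732 ohm


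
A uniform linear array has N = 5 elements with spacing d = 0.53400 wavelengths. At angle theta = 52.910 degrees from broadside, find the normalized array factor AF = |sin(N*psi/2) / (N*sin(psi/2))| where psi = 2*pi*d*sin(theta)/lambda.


psi = 2*pi*0.53400*sin(52.910 deg) = 2.676424 rad
AF = |sin(5*2.676424/2) / (5*sin(2.676424/2))| = 0.08153

0.08153


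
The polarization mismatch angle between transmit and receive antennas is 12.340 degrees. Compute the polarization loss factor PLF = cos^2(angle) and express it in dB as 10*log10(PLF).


PLF_linear = cos^2(12.340 deg) = 0.9543270
PLF_dB = 10 * log10(0.9543270) = -0.2030 dB

-0.2030 dB


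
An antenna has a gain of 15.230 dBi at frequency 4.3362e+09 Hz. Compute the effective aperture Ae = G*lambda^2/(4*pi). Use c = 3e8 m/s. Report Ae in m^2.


lambda = c / f = 3.0000e+08 / 4.3362e+09 = 0.06918500 m
G_linear = 10^(15.230/10) = 33.34264
Ae = G_linear * lambda^2 / (4*pi) = 33.34264 * 0.06918500^2 / (4*pi) = 0.01270 m^2

0.01270 m^2


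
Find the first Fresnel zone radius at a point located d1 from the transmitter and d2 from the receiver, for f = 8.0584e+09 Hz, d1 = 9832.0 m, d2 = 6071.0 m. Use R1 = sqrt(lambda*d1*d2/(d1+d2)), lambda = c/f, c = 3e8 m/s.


lambda = c / f = 3.0000e+08 / 8.0584e+09 = 0.03722823 m
R1 = sqrt(0.03722823 * 9832.0 * 6071.0 / (9832.0 + 6071.0)) = 11.82 m

11.82 m


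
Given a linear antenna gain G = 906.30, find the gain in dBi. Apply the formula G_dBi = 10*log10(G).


G_dBi = 10 * log10(906.30) = 29.57 dBi

29.57 dBi


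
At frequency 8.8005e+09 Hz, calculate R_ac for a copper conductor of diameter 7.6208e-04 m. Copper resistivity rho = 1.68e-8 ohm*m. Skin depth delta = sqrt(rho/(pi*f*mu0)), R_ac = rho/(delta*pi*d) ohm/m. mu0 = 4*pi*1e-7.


delta = sqrt(1.68e-8 / (pi * 8.8005e+09 * 4*pi*1e-7)) = 6.953782e-07 m
R_ac = 1.68e-8 / (6.953782e-07 * pi * 7.6208e-04) = 10.09 ohm/m

10.09 ohm/m


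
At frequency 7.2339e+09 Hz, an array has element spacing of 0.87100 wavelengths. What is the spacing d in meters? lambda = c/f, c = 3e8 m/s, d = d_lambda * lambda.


lambda = c / f = 3.0000e+08 / 7.2339e+09 = 0.04147141 m
d = 0.87100 * 0.04147141 = 0.03612 m

0.03612 m


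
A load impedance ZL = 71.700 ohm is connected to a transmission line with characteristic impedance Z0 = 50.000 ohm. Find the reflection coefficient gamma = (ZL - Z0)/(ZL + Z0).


gamma = (71.700 - 50.000) / (71.700 + 50.000) = 0.1783

0.1783


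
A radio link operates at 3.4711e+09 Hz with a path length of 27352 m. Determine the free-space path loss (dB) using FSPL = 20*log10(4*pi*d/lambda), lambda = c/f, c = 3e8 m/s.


lambda = c / f = 3.0000e+08 / 3.4711e+09 = 0.08642793 m
FSPL = 20 * log10(4*pi*27352/0.08642793) = 132.0 dB

132.0 dB


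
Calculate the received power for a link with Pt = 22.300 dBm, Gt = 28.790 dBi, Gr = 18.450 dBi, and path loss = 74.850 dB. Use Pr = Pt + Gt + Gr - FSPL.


Pr = 22.300 + 28.790 + 18.450 - 74.850 = -5.31 dBm

-5.31 dBm


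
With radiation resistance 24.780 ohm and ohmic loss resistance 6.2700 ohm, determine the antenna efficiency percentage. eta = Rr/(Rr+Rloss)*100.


eta = 24.780 / (24.780 + 6.2700) * 100 = 79.81%

79.81%


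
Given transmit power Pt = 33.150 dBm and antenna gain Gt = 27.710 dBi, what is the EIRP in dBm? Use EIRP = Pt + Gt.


EIRP = Pt + Gt = 33.150 + 27.710 = 60.86 dBm

60.86 dBm


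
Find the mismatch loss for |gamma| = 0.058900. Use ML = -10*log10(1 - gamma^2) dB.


ML = -10 * log10(1 - 0.058900^2) = -10 * log10(0.99653079) = 0.01509 dB

0.01509 dB


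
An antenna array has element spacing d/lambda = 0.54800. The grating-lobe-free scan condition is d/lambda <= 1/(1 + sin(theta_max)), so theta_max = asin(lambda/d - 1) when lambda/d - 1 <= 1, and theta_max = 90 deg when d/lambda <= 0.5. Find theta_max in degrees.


lambda/d - 1 = 1/0.54800 - 1 = 0.8248175
theta_max = asin(0.8248175) = 55.57 deg

55.57 deg


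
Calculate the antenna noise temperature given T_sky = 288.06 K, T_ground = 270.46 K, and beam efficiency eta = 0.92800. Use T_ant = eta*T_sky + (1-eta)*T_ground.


T_ant = 0.92800 * 288.06 + (1 - 0.92800) * 270.46 = 286.8 K

286.8 K


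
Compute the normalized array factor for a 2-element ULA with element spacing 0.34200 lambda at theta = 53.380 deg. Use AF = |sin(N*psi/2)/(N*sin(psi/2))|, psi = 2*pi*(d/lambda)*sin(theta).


psi = 2*pi*0.34200*sin(53.380 deg) = 1.724687 rad
AF = |sin(2*1.724687/2) / (2*sin(1.724687/2))| = 0.6507

0.6507


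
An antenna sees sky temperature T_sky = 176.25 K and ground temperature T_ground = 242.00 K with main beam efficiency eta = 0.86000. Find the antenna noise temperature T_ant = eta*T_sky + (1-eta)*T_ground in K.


T_ant = 0.86000 * 176.25 + (1 - 0.86000) * 242.00 = 185.5 K

185.5 K


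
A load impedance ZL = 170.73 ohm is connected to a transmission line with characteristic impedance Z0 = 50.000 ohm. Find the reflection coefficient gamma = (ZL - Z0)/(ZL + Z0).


gamma = (170.73 - 50.000) / (170.73 + 50.000) = 0.5470

0.5470


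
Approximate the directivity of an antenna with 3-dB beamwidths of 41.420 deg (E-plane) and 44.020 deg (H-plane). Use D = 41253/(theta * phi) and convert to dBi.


D_linear = 41253 / (41.420 * 44.020) = 22.62536
D_dBi = 10 * log10(22.62536) = 13.55 dBi

13.55 dBi


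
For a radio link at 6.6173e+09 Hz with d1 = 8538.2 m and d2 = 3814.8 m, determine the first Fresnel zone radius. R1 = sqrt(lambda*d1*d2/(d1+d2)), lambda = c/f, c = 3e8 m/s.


lambda = c / f = 3.0000e+08 / 6.6173e+09 = 0.04533571 m
R1 = sqrt(0.04533571 * 8538.2 * 3814.8 / (8538.2 + 3814.8)) = 10.93 m

10.93 m


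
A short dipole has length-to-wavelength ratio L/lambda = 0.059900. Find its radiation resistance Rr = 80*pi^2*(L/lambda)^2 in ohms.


Rr = 80 * pi^2 * (0.059900)^2 = 80 * 9.869604 * 3.588010e-03 = 2.833 ohm

2.833 ohm


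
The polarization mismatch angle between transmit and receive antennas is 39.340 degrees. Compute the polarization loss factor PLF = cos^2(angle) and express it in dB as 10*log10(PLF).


PLF_linear = cos^2(39.340 deg) = 0.5981442
PLF_dB = 10 * log10(0.5981442) = -2.232 dB

-2.232 dB


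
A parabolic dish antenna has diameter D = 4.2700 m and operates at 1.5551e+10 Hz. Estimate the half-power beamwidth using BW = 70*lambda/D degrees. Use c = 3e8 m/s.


lambda = c / f = 3.0000e+08 / 1.5551e+10 = 0.01929136 m
BW = 70 * 0.01929136 / 4.2700 = 0.3163 deg

0.3163 deg


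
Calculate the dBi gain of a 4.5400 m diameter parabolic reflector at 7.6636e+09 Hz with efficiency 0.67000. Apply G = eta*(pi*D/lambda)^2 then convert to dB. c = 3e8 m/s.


lambda = c / f = 3.0000e+08 / 7.6636e+09 = 0.03914609 m
G_linear = 0.67000 * (pi * 4.5400 / 0.03914609)^2 = 88942.53
G_dBi = 10 * log10(88942.53) = 49.49 dBi

49.49 dBi


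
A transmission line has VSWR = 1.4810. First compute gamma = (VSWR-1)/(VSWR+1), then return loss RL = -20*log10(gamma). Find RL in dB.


gamma = (1.4810 - 1) / (1.4810 + 1) = 0.1938734
RL = -20 * log10(0.1938734) = 14.25 dB

14.25 dB


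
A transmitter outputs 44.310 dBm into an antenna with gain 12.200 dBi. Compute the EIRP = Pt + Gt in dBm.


EIRP = Pt + Gt = 44.310 + 12.200 = 56.51 dBm

56.51 dBm


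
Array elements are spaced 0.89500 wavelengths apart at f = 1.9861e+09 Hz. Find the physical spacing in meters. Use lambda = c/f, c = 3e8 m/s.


lambda = c / f = 3.0000e+08 / 1.9861e+09 = 0.1510498 m
d = 0.89500 * 0.1510498 = 0.1352 m

0.1352 m


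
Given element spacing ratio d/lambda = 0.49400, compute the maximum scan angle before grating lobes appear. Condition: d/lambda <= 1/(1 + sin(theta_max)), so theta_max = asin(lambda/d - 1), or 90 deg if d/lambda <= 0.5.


lambda/d - 1 = 1/0.49400 - 1 = 1.024291 >= 1
d/lambda <= 0.5, so the array can scan to endfire without grating lobes: theta_max = 90 deg

90 deg


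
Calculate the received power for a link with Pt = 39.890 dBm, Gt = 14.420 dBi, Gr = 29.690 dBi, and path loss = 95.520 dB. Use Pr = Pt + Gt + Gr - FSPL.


Pr = 39.890 + 14.420 + 29.690 - 95.520 = -11.52 dBm

-11.52 dBm


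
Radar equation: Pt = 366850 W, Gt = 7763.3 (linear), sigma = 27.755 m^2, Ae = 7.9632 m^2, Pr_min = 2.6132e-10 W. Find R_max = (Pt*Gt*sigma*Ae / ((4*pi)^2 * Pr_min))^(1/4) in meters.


R^4 = 366850*7763.3*27.755*7.9632 / ((4*pi)^2 * 2.6132e-10) = 1.525357e+19
R_max = 1.525357e+19^0.25 = 62495 m

62495 m


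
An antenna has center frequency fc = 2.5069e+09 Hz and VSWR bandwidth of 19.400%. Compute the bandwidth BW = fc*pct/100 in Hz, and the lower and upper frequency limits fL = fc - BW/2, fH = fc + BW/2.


BW = 2.5069e+09 * 19.400/100 = 4.863386e+08 Hz
fL = 2.5069e+09 - 4.863386e+08/2 = 2.264e+09 Hz
fH = 2.5069e+09 + 4.863386e+08/2 = 2.750e+09 Hz

BW=4.863e+08 Hz, fL=2.264e+09 Hz, fH=2.750e+09 Hz


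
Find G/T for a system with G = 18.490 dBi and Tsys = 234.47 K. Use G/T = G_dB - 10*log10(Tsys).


G/T = 18.490 - 10*log10(234.47) = 18.490 - 23.70087 = -5.211 dB/K

-5.211 dB/K


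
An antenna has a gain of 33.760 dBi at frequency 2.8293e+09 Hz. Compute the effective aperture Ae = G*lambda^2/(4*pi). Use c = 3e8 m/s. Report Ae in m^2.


lambda = c / f = 3.0000e+08 / 2.8293e+09 = 0.1060333 m
G_linear = 10^(33.760/10) = 2376.840
Ae = G_linear * lambda^2 / (4*pi) = 2376.840 * 0.1060333^2 / (4*pi) = 2.127 m^2

2.127 m^2


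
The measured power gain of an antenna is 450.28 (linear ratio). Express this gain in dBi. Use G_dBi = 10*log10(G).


G_dBi = 10 * log10(450.28) = 26.53 dBi

26.53 dBi


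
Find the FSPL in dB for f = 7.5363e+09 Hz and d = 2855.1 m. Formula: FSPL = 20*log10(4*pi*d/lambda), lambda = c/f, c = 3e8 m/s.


lambda = c / f = 3.0000e+08 / 7.5363e+09 = 0.03980733 m
FSPL = 20 * log10(4*pi*2855.1/0.03980733) = 119.1 dB

119.1 dB


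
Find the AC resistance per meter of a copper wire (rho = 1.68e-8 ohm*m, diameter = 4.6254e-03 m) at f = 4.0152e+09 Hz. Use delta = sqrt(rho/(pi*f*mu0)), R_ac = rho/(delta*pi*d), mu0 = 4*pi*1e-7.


delta = sqrt(1.68e-8 / (pi * 4.0152e+09 * 4*pi*1e-7)) = 1.029488e-06 m
R_ac = 1.68e-8 / (1.029488e-06 * pi * 4.6254e-03) = 1.123 ohm/m

1.123 ohm/m


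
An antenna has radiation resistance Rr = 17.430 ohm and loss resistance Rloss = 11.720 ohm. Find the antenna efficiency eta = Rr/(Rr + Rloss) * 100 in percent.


eta = 17.430 / (17.430 + 11.720) * 100 = 59.79%

59.79%


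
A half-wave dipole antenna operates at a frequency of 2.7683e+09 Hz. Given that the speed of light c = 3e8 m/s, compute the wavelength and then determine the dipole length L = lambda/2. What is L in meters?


lambda = c / f = 3.0000e+08 / 2.7683e+09 = 0.1083698 m
L = lambda / 2 = 0.1083698 / 2 = 0.05418 m

0.05418 m


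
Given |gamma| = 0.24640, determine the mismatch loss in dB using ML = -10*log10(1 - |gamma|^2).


ML = -10 * log10(1 - 0.24640^2) = -10 * log10(0.93928704) = 0.2720 dB

0.2720 dB


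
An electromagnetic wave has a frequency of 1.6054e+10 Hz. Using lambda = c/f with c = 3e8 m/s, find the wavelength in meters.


lambda = c / f = 3.0000e+08 / 1.6054e+10 = 0.01869 m

0.01869 m


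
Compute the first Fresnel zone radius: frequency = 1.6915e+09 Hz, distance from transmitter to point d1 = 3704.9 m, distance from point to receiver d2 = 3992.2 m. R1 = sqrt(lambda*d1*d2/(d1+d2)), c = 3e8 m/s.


lambda = c / f = 3.0000e+08 / 1.6915e+09 = 0.1773574 m
R1 = sqrt(0.1773574 * 3704.9 * 3992.2 / (3704.9 + 3992.2)) = 18.46 m

18.46 m


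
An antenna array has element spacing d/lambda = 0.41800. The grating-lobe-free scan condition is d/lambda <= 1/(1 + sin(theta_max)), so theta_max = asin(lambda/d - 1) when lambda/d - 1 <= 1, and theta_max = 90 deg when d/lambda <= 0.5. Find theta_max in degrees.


lambda/d - 1 = 1/0.41800 - 1 = 1.392344 >= 1
d/lambda <= 0.5, so the array can scan to endfire without grating lobes: theta_max = 90 deg

90 deg


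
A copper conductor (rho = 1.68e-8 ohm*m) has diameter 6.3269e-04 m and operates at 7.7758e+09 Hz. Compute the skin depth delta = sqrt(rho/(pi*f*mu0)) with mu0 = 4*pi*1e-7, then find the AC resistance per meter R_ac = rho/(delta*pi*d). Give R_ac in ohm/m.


delta = sqrt(1.68e-8 / (pi * 7.7758e+09 * 4*pi*1e-7)) = 7.397794e-07 m
R_ac = 1.68e-8 / (7.397794e-07 * pi * 6.3269e-04) = 11.43 ohm/m

11.43 ohm/m


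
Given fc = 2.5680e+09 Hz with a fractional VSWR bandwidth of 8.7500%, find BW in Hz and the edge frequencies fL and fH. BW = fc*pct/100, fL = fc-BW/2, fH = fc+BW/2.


BW = 2.5680e+09 * 8.7500/100 = 2.247000e+08 Hz
fL = 2.5680e+09 - 2.247000e+08/2 = 2.456e+09 Hz
fH = 2.5680e+09 + 2.247000e+08/2 = 2.680e+09 Hz

BW=2.247e+08 Hz, fL=2.456e+09 Hz, fH=2.680e+09 Hz


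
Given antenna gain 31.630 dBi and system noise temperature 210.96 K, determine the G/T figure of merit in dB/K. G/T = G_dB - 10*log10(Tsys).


G/T = 31.630 - 10*log10(210.96) = 31.630 - 23.24200 = 8.388 dB/K

8.388 dB/K


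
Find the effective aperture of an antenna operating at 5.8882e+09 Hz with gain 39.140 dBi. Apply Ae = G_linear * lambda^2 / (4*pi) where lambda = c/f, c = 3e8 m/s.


lambda = c / f = 3.0000e+08 / 5.8882e+09 = 0.05094936 m
G_linear = 10^(39.140/10) = 8203.515
Ae = G_linear * lambda^2 / (4*pi) = 8203.515 * 0.05094936^2 / (4*pi) = 1.695 m^2

1.695 m^2


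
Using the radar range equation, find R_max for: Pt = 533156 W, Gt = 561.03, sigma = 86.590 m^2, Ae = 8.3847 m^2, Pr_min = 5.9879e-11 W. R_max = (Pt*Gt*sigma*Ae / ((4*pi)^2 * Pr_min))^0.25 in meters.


R^4 = 533156*561.03*86.590*8.3847 / ((4*pi)^2 * 5.9879e-11) = 2.296685e+19
R_max = 2.296685e+19^0.25 = 69227 m

69227 m


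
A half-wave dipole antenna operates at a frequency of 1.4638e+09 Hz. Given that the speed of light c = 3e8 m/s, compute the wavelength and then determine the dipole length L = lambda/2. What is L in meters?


lambda = c / f = 3.0000e+08 / 1.4638e+09 = 0.2049460 m
L = lambda / 2 = 0.2049460 / 2 = 0.1025 m

0.1025 m


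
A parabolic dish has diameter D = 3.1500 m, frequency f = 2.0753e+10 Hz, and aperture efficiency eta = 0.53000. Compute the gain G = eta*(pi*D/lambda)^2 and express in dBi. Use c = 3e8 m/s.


lambda = c / f = 3.0000e+08 / 2.0753e+10 = 0.01445574 m
G_linear = 0.53000 * (pi * 3.1500 / 0.01445574)^2 = 248379.7
G_dBi = 10 * log10(248379.7) = 53.95 dBi

53.95 dBi


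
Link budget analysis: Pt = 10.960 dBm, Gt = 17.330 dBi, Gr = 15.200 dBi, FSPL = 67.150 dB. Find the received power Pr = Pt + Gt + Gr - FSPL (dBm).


Pr = 10.960 + 17.330 + 15.200 - 67.150 = -23.66 dBm

-23.66 dBm


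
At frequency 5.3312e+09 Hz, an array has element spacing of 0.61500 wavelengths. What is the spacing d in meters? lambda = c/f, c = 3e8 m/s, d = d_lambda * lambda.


lambda = c / f = 3.0000e+08 / 5.3312e+09 = 0.05627251 m
d = 0.61500 * 0.05627251 = 0.03461 m

0.03461 m


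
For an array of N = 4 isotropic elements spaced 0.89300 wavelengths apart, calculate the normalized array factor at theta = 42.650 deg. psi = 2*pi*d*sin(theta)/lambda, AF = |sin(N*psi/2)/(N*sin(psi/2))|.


psi = 2*pi*0.89300*sin(42.650 deg) = 3.801476 rad
AF = |sin(4*3.801476/2) / (4*sin(3.801476/2))| = 0.2560

0.2560


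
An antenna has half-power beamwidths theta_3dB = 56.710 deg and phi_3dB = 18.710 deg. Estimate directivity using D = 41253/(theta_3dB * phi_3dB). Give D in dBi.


D_linear = 41253 / (56.710 * 18.710) = 38.87963
D_dBi = 10 * log10(38.87963) = 15.90 dBi

15.90 dBi


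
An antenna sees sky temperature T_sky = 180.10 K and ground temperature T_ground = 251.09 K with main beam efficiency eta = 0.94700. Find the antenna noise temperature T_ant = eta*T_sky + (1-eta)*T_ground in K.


T_ant = 0.94700 * 180.10 + (1 - 0.94700) * 251.09 = 183.9 K

183.9 K


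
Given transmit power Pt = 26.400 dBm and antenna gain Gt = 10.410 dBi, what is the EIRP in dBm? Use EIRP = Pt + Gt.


EIRP = Pt + Gt = 26.400 + 10.410 = 36.81 dBm

36.81 dBm


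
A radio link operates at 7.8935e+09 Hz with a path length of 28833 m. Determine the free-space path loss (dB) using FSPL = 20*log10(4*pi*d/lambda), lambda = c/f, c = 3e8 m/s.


lambda = c / f = 3.0000e+08 / 7.8935e+09 = 0.03800595 m
FSPL = 20 * log10(4*pi*28833/0.03800595) = 139.6 dB

139.6 dB


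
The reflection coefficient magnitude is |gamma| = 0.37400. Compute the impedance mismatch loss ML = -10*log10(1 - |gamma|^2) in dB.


ML = -10 * log10(1 - 0.37400^2) = -10 * log10(0.860124) = 0.6544 dB

0.6544 dB


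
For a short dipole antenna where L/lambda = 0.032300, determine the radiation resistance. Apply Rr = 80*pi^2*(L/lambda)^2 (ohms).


Rr = 80 * pi^2 * (0.032300)^2 = 80 * 9.869604 * 1.043290e-03 = 0.8237 ohm

0.8237 ohm


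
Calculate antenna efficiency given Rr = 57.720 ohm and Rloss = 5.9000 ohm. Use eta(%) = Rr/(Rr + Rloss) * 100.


eta = 57.720 / (57.720 + 5.9000) * 100 = 90.73%

90.73%


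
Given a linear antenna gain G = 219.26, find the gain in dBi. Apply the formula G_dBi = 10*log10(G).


G_dBi = 10 * log10(219.26) = 23.41 dBi

23.41 dBi


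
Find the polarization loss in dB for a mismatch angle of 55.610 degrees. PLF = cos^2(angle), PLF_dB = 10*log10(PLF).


PLF_linear = cos^2(55.610 deg) = 0.3190250
PLF_dB = 10 * log10(0.3190250) = -4.962 dB

-4.962 dB


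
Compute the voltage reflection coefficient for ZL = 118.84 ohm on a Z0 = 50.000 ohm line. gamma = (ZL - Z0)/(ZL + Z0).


gamma = (118.84 - 50.000) / (118.84 + 50.000) = 0.4077

0.4077


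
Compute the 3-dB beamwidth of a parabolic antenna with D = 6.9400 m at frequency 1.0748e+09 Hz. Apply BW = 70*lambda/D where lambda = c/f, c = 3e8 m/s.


lambda = c / f = 3.0000e+08 / 1.0748e+09 = 0.2791217 m
BW = 70 * 0.2791217 / 6.9400 = 2.815 deg

2.815 deg


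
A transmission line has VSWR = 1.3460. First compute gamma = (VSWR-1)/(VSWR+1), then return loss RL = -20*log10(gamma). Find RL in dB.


gamma = (1.3460 - 1) / (1.3460 + 1) = 0.1474851
RL = -20 * log10(0.1474851) = 16.63 dB

16.63 dB


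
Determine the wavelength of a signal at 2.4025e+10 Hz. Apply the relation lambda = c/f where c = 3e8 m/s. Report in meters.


lambda = c / f = 3.0000e+08 / 2.4025e+10 = 0.01249 m

0.01249 m


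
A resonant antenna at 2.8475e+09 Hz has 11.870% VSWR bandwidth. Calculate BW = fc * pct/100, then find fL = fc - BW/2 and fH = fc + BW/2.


BW = 2.8475e+09 * 11.870/100 = 3.379982e+08 Hz
fL = 2.8475e+09 - 3.379982e+08/2 = 2.679e+09 Hz
fH = 2.8475e+09 + 3.379982e+08/2 = 3.016e+09 Hz

BW=3.380e+08 Hz, fL=2.679e+09 Hz, fH=3.016e+09 Hz


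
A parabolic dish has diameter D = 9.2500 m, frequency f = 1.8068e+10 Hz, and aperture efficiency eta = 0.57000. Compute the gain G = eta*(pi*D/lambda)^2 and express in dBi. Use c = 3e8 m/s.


lambda = c / f = 3.0000e+08 / 1.8068e+10 = 0.01660394 m
G_linear = 0.57000 * (pi * 9.2500 / 0.01660394)^2 = 1.745966e+06
G_dBi = 10 * log10(1.745966e+06) = 62.42 dBi

62.42 dBi


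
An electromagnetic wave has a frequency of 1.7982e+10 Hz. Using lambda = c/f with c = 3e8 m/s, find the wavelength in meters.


lambda = c / f = 3.0000e+08 / 1.7982e+10 = 0.01668 m

0.01668 m


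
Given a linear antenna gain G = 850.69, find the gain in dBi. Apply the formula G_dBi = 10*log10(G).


G_dBi = 10 * log10(850.69) = 29.30 dBi

29.30 dBi


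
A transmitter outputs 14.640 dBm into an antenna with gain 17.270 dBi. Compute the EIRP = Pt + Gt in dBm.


EIRP = Pt + Gt = 14.640 + 17.270 = 31.91 dBm

31.91 dBm


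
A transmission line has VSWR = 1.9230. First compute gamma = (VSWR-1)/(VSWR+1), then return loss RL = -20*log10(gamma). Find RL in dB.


gamma = (1.9230 - 1) / (1.9230 + 1) = 0.3157715
RL = -20 * log10(0.3157715) = 10.01 dB

10.01 dB


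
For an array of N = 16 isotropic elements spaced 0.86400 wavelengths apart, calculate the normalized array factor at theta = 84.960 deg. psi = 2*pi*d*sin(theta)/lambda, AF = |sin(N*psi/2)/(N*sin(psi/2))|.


psi = 2*pi*0.86400*sin(84.960 deg) = 5.407683 rad
AF = |sin(16*5.407683/2) / (16*sin(5.407683/2))| = 0.09731

0.09731


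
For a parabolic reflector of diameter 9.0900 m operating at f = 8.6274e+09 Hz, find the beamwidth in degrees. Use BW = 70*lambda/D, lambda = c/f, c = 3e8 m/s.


lambda = c / f = 3.0000e+08 / 8.6274e+09 = 0.03477293 m
BW = 70 * 0.03477293 / 9.0900 = 0.2678 deg

0.2678 deg


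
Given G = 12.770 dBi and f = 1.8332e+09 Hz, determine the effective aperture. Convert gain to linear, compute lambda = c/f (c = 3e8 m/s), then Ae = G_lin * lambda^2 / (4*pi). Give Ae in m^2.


lambda = c / f = 3.0000e+08 / 1.8332e+09 = 0.1636483 m
G_linear = 10^(12.770/10) = 18.92344
Ae = G_linear * lambda^2 / (4*pi) = 18.92344 * 0.1636483^2 / (4*pi) = 0.04033 m^2

0.04033 m^2


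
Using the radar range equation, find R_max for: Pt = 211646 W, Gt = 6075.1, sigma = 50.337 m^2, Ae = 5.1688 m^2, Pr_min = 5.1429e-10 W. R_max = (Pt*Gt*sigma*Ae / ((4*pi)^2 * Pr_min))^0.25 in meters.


R^4 = 211646*6075.1*50.337*5.1688 / ((4*pi)^2 * 5.1429e-10) = 4.119199e+18
R_max = 4.119199e+18^0.25 = 45051 m

45051 m


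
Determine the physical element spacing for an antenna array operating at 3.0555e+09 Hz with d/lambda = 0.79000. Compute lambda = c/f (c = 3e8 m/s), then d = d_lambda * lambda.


lambda = c / f = 3.0000e+08 / 3.0555e+09 = 0.09818360 m
d = 0.79000 * 0.09818360 = 0.07757 m

0.07757 m


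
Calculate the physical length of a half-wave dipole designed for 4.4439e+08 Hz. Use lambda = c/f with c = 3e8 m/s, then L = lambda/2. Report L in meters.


lambda = c / f = 3.0000e+08 / 4.4439e+08 = 0.6750827 m
L = lambda / 2 = 0.6750827 / 2 = 0.3375 m

0.3375 m


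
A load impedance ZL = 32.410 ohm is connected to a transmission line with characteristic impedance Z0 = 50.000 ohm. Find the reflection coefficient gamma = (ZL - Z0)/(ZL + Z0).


gamma = (32.410 - 50.000) / (32.410 + 50.000) = -0.2134

-0.2134


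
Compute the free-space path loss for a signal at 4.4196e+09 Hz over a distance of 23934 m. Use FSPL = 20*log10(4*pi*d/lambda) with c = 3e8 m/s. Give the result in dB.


lambda = c / f = 3.0000e+08 / 4.4196e+09 = 0.06787945 m
FSPL = 20 * log10(4*pi*23934/0.06787945) = 132.9 dB

132.9 dB


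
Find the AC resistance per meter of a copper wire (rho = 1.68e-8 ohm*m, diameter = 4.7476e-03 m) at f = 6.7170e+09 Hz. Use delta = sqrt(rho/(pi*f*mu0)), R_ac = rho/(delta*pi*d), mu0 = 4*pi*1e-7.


delta = sqrt(1.68e-8 / (pi * 6.7170e+09 * 4*pi*1e-7)) = 7.959524e-07 m
R_ac = 1.68e-8 / (7.959524e-07 * pi * 4.7476e-03) = 1.415 ohm/m

1.415 ohm/m


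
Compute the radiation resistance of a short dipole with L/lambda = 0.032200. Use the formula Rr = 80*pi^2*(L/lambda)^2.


Rr = 80 * pi^2 * (0.032200)^2 = 80 * 9.869604 * 1.036840e-03 = 0.8187 ohm

0.8187 ohm


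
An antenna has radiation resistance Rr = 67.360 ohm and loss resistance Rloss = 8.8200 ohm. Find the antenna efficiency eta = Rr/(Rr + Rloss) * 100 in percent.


eta = 67.360 / (67.360 + 8.8200) * 100 = 88.42%

88.42%


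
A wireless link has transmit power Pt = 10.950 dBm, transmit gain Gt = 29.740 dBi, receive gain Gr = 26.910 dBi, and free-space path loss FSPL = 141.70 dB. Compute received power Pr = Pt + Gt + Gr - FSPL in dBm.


Pr = 10.950 + 29.740 + 26.910 - 141.70 = -74.10 dBm

-74.10 dBm


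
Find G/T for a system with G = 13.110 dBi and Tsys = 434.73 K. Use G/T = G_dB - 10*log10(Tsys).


G/T = 13.110 - 10*log10(434.73) = 13.110 - 26.38220 = -13.27 dB/K

-13.27 dB/K


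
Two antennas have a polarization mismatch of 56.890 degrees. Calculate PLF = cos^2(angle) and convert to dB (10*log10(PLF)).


PLF_linear = cos^2(56.890 deg) = 0.2983871
PLF_dB = 10 * log10(0.2983871) = -5.252 dB

-5.252 dB


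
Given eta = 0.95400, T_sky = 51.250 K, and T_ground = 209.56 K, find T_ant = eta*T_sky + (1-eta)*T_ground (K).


T_ant = 0.95400 * 51.250 + (1 - 0.95400) * 209.56 = 58.53 K

58.53 K


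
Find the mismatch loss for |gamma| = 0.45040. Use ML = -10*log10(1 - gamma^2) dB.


ML = -10 * log10(1 - 0.45040^2) = -10 * log10(0.79713984) = 0.9847 dB

0.9847 dB


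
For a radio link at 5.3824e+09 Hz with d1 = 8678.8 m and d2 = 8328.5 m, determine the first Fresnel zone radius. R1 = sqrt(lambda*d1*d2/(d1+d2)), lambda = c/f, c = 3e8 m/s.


lambda = c / f = 3.0000e+08 / 5.3824e+09 = 0.05573722 m
R1 = sqrt(0.05573722 * 8678.8 * 8328.5 / (8678.8 + 8328.5)) = 15.39 m

15.39 m


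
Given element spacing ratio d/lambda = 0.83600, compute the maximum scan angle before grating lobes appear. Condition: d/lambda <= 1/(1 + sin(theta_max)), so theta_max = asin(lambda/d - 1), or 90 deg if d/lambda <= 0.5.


lambda/d - 1 = 1/0.83600 - 1 = 0.1961722
theta_max = asin(0.1961722) = 11.31 deg

11.31 deg


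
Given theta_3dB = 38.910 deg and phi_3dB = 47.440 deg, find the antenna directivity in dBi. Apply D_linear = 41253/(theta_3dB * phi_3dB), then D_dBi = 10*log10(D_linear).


D_linear = 41253 / (38.910 * 47.440) = 22.34856
D_dBi = 10 * log10(22.34856) = 13.49 dBi

13.49 dBi


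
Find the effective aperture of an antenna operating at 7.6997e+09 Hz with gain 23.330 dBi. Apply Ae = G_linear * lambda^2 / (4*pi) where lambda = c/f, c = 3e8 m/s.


lambda = c / f = 3.0000e+08 / 7.6997e+09 = 0.03896256 m
G_linear = 10^(23.330/10) = 215.2782
Ae = G_linear * lambda^2 / (4*pi) = 215.2782 * 0.03896256^2 / (4*pi) = 0.02601 m^2

0.02601 m^2


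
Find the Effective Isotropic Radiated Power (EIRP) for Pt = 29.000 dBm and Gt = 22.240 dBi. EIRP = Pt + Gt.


EIRP = Pt + Gt = 29.000 + 22.240 = 51.24 dBm

51.24 dBm


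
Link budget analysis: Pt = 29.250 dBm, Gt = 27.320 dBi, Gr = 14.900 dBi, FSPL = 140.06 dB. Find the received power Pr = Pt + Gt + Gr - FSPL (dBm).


Pr = 29.250 + 27.320 + 14.900 - 140.06 = -68.59 dBm

-68.59 dBm


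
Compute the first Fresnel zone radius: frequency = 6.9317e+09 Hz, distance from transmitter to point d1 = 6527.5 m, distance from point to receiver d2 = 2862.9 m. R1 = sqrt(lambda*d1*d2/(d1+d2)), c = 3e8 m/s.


lambda = c / f = 3.0000e+08 / 6.9317e+09 = 0.04327943 m
R1 = sqrt(0.04327943 * 6527.5 * 2862.9 / (6527.5 + 2862.9)) = 9.281 m

9.281 m


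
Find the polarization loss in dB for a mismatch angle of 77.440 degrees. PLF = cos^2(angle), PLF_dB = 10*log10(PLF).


PLF_linear = cos^2(77.440 deg) = 0.04728966
PLF_dB = 10 * log10(0.04728966) = -13.25 dB

-13.25 dB


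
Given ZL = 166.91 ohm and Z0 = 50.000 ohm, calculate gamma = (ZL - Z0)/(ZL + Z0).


gamma = (166.91 - 50.000) / (166.91 + 50.000) = 0.5390

0.5390


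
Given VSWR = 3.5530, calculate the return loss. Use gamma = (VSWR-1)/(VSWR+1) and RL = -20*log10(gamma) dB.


gamma = (3.5530 - 1) / (3.5530 + 1) = 0.5607292
RL = -20 * log10(0.5607292) = 5.025 dB

5.025 dB


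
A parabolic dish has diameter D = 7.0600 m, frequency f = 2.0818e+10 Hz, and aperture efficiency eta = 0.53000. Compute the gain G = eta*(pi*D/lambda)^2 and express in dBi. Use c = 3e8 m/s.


lambda = c / f = 3.0000e+08 / 2.0818e+10 = 0.01441061 m
G_linear = 0.53000 * (pi * 7.0600 / 0.01441061)^2 = 1.255510e+06
G_dBi = 10 * log10(1.255510e+06) = 60.99 dBi

60.99 dBi


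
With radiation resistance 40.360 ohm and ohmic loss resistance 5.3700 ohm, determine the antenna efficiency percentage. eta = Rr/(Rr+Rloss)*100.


eta = 40.360 / (40.360 + 5.3700) * 100 = 88.26%

88.26%


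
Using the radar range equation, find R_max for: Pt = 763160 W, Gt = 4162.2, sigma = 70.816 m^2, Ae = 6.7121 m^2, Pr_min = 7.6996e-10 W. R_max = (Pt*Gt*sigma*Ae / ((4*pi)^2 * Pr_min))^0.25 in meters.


R^4 = 763160*4162.2*70.816*6.7121 / ((4*pi)^2 * 7.6996e-10) = 1.241768e+19
R_max = 1.241768e+19^0.25 = 59362 m

59362 m


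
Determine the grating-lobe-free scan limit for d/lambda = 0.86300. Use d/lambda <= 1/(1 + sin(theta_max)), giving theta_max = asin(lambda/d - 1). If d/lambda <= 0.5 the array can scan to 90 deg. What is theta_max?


lambda/d - 1 = 1/0.86300 - 1 = 0.1587486
theta_max = asin(0.1587486) = 9.134 deg

9.134 deg


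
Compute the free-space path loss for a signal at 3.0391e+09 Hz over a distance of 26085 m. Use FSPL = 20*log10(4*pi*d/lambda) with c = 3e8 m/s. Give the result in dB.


lambda = c / f = 3.0000e+08 / 3.0391e+09 = 0.09871343 m
FSPL = 20 * log10(4*pi*26085/0.09871343) = 130.4 dB

130.4 dB


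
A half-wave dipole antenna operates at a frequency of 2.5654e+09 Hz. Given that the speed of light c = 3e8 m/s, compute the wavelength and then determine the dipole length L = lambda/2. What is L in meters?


lambda = c / f = 3.0000e+08 / 2.5654e+09 = 0.1169408 m
L = lambda / 2 = 0.1169408 / 2 = 0.05847 m

0.05847 m


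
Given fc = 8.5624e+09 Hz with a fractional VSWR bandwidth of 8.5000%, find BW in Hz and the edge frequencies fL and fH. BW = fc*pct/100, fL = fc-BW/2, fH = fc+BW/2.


BW = 8.5624e+09 * 8.5000/100 = 7.278040e+08 Hz
fL = 8.5624e+09 - 7.278040e+08/2 = 8.198e+09 Hz
fH = 8.5624e+09 + 7.278040e+08/2 = 8.926e+09 Hz

BW=7.278e+08 Hz, fL=8.198e+09 Hz, fH=8.926e+09 Hz


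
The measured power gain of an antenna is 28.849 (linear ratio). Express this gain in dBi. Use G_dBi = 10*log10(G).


G_dBi = 10 * log10(28.849) = 14.60 dBi

14.60 dBi


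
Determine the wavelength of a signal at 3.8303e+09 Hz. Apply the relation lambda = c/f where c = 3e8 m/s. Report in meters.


lambda = c / f = 3.0000e+08 / 3.8303e+09 = 0.07832 m

0.07832 m


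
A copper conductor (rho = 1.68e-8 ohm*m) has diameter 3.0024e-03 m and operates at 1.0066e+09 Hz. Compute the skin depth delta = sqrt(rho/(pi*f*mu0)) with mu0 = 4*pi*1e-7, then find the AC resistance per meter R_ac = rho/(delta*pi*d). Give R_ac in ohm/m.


delta = sqrt(1.68e-8 / (pi * 1.0066e+09 * 4*pi*1e-7)) = 2.056110e-06 m
R_ac = 1.68e-8 / (2.056110e-06 * pi * 3.0024e-03) = 0.8663 ohm/m

0.8663 ohm/m


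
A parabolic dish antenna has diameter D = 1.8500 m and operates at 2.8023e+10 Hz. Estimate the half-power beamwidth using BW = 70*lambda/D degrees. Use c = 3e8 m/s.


lambda = c / f = 3.0000e+08 / 2.8023e+10 = 0.01070549 m
BW = 70 * 0.01070549 / 1.8500 = 0.4051 deg

0.4051 deg


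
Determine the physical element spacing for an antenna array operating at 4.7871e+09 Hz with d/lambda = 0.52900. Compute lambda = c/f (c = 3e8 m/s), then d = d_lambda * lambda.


lambda = c / f = 3.0000e+08 / 4.7871e+09 = 0.06266842 m
d = 0.52900 * 0.06266842 = 0.03315 m

0.03315 m


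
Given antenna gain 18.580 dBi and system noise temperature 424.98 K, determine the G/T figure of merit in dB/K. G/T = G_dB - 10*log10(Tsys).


G/T = 18.580 - 10*log10(424.98) = 18.580 - 26.28368 = -7.704 dB/K

-7.704 dB/K


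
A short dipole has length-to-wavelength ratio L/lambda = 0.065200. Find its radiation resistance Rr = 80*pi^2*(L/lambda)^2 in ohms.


Rr = 80 * pi^2 * (0.065200)^2 = 80 * 9.869604 * 4.251040e-03 = 3.356 ohm

3.356 ohm


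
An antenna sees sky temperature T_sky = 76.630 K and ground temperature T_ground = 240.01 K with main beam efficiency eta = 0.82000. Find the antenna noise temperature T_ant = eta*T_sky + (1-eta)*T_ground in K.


T_ant = 0.82000 * 76.630 + (1 - 0.82000) * 240.01 = 106.0 K

106.0 K


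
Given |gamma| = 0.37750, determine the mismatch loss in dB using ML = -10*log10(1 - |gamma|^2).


ML = -10 * log10(1 - 0.37750^2) = -10 * log10(0.85749375) = 0.6677 dB

0.6677 dB


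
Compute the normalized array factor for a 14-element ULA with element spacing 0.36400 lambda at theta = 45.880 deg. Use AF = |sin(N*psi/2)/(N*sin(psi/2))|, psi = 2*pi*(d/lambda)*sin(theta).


psi = 2*pi*0.36400*sin(45.880 deg) = 1.641856 rad
AF = |sin(14*1.641856/2) / (14*sin(1.641856/2))| = 0.08578

0.08578


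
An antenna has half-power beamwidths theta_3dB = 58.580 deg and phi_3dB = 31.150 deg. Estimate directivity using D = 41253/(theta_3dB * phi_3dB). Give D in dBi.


D_linear = 41253 / (58.580 * 31.150) = 22.60727
D_dBi = 10 * log10(22.60727) = 13.54 dBi

13.54 dBi


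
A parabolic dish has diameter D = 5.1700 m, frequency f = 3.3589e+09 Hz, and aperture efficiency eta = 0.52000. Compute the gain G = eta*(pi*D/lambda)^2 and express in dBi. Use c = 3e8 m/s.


lambda = c / f = 3.0000e+08 / 3.3589e+09 = 0.08931495 m
G_linear = 0.52000 * (pi * 5.1700 / 0.08931495)^2 = 17196.33
G_dBi = 10 * log10(17196.33) = 42.35 dBi

42.35 dBi


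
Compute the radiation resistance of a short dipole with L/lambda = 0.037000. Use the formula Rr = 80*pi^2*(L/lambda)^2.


Rr = 80 * pi^2 * (0.037000)^2 = 80 * 9.869604 * 1.369000e-03 = 1.081 ohm

1.081 ohm


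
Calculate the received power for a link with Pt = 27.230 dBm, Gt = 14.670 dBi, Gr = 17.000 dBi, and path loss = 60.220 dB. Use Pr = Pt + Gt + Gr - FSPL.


Pr = 27.230 + 14.670 + 17.000 - 60.220 = -1.32 dBm

-1.32 dBm
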